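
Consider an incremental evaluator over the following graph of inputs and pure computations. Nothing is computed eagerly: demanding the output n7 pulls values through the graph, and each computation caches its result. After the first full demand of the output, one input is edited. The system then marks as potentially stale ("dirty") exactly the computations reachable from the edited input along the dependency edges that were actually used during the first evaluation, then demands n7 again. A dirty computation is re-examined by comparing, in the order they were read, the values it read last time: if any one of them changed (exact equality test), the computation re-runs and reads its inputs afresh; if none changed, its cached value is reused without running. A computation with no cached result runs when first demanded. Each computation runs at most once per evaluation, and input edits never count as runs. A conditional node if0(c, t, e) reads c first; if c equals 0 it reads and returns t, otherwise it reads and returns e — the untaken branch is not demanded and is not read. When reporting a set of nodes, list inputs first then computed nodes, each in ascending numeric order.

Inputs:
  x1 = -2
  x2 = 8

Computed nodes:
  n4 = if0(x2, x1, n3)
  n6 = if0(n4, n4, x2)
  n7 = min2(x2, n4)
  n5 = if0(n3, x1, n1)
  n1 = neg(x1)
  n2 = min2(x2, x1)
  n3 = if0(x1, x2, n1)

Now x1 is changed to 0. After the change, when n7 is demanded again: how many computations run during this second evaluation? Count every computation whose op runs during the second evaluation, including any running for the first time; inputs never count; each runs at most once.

Run set: n3, n4, n7 (3 run).
The important point: the flipped condition redirects demand; n1 is left stale, never re-checked.

Initial pass — values computed on the first demand:
  n1 = neg(-2) = 2
  n3 = if0(x1=-2 -> else branch n1) = 2
  n4 = if0(x2=8 -> else branch n3) = 2
  n7 = min2(8, 2) = 2

Second demand — change propagation:
  n1: dirty yet unreached — the second evaluation never asks for it.
  n3: re-runs because x1 -2->0; new result 8.
  n4: re-runs because n3 2->8; new result 8.
  n7: re-runs because n4 2->8; new result 8.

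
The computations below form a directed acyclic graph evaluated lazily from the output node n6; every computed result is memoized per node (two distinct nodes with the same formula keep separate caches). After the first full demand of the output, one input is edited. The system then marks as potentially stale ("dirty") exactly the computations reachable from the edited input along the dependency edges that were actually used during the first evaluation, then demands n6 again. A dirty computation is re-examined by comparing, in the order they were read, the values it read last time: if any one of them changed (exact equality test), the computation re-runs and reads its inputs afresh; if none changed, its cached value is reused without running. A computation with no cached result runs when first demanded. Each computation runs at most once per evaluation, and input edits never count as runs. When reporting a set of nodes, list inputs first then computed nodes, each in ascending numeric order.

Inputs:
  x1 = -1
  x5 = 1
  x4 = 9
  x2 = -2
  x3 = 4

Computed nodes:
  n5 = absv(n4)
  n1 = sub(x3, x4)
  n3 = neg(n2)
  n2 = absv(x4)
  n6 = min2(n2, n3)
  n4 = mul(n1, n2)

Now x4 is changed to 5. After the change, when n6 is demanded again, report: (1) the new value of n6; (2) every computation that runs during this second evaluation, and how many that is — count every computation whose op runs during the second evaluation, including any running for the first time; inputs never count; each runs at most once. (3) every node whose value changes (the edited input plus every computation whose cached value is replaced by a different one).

Demanding n6 again yields -5.
3 computations run: n2, n3, n6.
The nodes whose values change: x4, n2, n3, n6.

First demand of the output computes:
  n2 = absv(9) = 9
  n3 = neg(9) = -9
  n6 = min2(9, -9) = -9

After the edit, cleaning proceeds:
  n2: a read changed (x4 9->5) — executes, giving 5.
  n3: a read changed (n2 9->5) — executes, giving -5.
  n6: a read changed (n2 9->5; n3 -9->-5) — executes, giving -5.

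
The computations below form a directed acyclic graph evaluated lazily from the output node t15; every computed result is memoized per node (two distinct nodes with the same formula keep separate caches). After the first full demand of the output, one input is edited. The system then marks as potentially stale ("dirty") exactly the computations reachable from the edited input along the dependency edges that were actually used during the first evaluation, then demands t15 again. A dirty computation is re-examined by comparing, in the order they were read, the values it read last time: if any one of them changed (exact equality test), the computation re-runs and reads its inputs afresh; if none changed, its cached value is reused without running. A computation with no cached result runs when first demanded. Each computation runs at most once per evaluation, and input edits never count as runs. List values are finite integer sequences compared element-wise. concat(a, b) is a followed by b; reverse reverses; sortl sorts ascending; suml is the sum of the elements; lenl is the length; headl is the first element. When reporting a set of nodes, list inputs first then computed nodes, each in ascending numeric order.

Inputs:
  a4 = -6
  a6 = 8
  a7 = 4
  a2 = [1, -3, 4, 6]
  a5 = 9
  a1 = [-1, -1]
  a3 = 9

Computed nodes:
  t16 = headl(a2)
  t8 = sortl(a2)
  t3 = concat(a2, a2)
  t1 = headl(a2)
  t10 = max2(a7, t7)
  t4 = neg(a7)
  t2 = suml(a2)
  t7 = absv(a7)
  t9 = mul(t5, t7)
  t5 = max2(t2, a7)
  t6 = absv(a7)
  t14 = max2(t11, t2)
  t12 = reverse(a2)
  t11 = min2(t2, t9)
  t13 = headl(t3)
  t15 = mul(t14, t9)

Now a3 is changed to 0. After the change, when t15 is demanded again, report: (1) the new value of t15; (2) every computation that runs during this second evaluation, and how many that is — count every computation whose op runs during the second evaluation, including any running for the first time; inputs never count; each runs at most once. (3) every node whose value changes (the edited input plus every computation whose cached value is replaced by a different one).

Demanding t15 again yields 256.
0 computations run: none.
The nodes whose values change: a3.
Note the shortcut — nothing in the graph depends on a3 at all, so no recomputation happens.

First demand of the output computes:
  t2 = suml([1, -3, 4, 6]) = 8
  t5 = max2(8, 4) = 8
  t7 = absv(4) = 4
  t9 = mul(8, 4) = 32
  t11 = min2(8, 32) = 8
  t14 = max2(8, 8) = 8
  t15 = mul(8, 32) = 256

After the edit, cleaning proceeds:
  no node depends on a3 at all; the second demand re-runs nothing.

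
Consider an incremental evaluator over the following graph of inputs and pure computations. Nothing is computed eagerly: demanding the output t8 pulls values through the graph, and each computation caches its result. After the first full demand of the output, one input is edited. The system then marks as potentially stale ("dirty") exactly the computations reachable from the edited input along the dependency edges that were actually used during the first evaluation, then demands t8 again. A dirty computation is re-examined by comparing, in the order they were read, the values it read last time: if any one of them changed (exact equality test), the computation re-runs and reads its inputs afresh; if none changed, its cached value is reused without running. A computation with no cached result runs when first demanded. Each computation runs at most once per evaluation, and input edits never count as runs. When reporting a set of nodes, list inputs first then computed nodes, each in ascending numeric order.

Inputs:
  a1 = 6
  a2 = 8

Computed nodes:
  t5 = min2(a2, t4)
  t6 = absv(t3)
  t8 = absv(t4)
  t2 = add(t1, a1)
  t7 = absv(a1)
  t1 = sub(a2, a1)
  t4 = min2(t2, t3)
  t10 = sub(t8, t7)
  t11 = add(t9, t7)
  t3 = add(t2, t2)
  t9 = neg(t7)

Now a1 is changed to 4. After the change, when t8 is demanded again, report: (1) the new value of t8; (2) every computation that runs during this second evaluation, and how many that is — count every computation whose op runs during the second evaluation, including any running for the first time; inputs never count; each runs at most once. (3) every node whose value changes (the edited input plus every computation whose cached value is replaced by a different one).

Initial pass — values computed on the first demand:
  t1 = sub(8, 6) = 2
  t2 = add(2, 6) = 8
  t3 = add(8, 8) = 16
  t4 = min2(8, 16) = 8
  t8 = absv(8) = 8

Second demand — change propagation:
  t1: re-runs because a1 6->4; new result 4.
  t2: re-runs because t1 2->4; a1 6->4; new result 8 (unchanged).
  t3: re-examined; everything it read last time is the same (t2 unchanged, t2 unchanged) — cache 16 kept, no run.
  t4: re-examined; everything it read last time is the same (t2 unchanged, t3 unchanged) — cache 8 kept, no run.
  t8: re-examined; everything it read last time is the same (t4 unchanged) — cache 8 kept, no run.

The important point: t2 recomputes to an identical value, and the output ends up unchanged.

t8 now evaluates to 8.
Run set: t1, t2 (2 run).
Changed values: a1, t1.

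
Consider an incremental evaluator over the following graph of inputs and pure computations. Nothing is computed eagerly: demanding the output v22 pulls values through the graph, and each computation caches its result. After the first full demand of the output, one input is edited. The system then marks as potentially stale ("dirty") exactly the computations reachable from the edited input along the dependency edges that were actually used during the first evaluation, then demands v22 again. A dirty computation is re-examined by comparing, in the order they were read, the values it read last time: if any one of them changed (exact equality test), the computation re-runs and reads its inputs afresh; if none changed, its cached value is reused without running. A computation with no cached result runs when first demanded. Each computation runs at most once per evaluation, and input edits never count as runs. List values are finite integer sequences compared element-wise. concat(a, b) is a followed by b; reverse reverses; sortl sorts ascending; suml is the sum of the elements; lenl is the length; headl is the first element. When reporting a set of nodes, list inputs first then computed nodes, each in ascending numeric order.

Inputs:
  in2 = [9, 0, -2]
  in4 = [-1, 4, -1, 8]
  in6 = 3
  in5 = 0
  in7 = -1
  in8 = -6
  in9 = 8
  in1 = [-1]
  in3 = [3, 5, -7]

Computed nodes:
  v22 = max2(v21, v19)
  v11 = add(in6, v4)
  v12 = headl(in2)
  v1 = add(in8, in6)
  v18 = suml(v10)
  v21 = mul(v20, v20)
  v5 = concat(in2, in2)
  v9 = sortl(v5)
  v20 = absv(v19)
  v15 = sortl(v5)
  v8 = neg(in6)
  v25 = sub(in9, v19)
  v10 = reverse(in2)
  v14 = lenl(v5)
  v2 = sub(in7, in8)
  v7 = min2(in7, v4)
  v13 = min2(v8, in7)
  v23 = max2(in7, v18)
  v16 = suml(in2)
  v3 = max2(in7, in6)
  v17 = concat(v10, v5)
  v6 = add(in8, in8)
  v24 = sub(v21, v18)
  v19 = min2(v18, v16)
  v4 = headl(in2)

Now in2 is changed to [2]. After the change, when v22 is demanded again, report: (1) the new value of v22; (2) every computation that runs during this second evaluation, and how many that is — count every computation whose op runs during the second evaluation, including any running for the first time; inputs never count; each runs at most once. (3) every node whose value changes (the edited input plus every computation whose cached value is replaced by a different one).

Initial pass — values computed on the first demand:
  v10 = reverse([9, 0, -2]) = [-2, 0, 9]
  v16 = suml([9, 0, -2]) = 7
  v18 = suml([-2, 0, 9]) = 7
  v19 = min2(7, 7) = 7
  v20 = absv(7) = 7
  v21 = mul(7, 7) = 49
  v22 = max2(49, 7) = 49

Second demand — change propagation:
  v10: re-runs because in2 [9, 0, -2]->[2]; new result [2].
  v16: re-runs because in2 [9, 0, -2]->[2]; new result 2.
  v18: re-runs because v10 [-2, 0, 9]->[2]; new result 2.
  v19: re-runs because v18 7->2; v16 7->2; new result 2.
  v20: re-runs because v19 7->2; new result 2.
  v21: re-runs because v20 7->2; v20 7->2; new result 4.
  v22: re-runs because v21 49->4; v19 7->2; new result 4.

v22 now evaluates to 4.
Run set: v10, v16, v18, v19, v20, v21, v22 (7 run).
Changed values: in2, v10, v16, v18, v19, v20, v21, v22.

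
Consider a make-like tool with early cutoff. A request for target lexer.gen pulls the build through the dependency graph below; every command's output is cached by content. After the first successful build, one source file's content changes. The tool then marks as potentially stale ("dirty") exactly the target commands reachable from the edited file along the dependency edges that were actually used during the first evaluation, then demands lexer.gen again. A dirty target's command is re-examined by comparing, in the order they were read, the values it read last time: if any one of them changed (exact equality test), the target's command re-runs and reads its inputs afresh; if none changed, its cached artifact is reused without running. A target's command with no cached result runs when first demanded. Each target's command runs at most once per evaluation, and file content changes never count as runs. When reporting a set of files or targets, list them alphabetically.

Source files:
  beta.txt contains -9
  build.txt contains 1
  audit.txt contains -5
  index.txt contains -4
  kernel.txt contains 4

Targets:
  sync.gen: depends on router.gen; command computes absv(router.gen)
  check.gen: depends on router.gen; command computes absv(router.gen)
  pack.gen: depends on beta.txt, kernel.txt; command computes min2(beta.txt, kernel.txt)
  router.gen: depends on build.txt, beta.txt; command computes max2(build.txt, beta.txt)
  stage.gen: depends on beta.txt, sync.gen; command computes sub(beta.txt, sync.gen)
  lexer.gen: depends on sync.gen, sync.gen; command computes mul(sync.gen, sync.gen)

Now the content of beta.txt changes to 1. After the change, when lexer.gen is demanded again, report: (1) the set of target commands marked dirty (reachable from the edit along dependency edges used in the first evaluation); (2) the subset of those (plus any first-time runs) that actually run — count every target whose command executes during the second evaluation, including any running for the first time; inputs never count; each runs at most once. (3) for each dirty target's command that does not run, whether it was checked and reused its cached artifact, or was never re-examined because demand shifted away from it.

First demand of the output computes:
  router.gen = max2(1, -9) = 1
  sync.gen = absv(1) = 1
  lexer.gen = mul(1, 1) = 1

After the edit, cleaning proceeds:
  router.gen: a read changed (beta.txt -9->1) — executes, giving 1 — identical to its old value.
  sync.gen: dirty, but its reads are unchanged (router.gen unchanged); cached 1 stands.
  lexer.gen: dirty, but its reads are unchanged (sync.gen unchanged, sync.gen unchanged); cached 1 stands.

Note the absorption at router.gen: it re-runs yet its value is the same, leaving the output's value untouched.

The edit dirties: lexer.gen, router.gen, sync.gen.
1 target commands run: router.gen.
Cache hits after checking: lexer.gen, sync.gen.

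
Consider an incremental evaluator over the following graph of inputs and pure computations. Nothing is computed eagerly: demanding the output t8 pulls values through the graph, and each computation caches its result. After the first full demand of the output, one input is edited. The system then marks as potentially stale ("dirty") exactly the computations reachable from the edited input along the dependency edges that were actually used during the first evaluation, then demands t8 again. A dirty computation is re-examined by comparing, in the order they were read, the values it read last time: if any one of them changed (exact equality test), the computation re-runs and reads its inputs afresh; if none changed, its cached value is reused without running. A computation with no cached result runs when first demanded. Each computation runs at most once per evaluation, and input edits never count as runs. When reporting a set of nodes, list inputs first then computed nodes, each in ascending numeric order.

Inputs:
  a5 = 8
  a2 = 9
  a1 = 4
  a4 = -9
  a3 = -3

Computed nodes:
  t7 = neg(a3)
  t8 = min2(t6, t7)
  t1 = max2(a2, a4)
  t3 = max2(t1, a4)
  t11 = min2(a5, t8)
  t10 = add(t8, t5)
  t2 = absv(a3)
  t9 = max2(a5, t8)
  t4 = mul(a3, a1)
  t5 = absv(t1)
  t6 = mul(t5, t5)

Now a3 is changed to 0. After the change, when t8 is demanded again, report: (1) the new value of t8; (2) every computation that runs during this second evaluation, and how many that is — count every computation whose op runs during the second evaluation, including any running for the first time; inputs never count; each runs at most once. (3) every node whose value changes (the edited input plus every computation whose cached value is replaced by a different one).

t8 now evaluates to 0.
Run set: t7, t8 (2 run).
Changed values: a3, t7, t8.

Initial pass — values computed on the first demand:
  t1 = max2(9, -9) = 9
  t5 = absv(9) = 9
  t6 = mul(9, 9) = 81
  t7 = neg(-3) = 3
  t8 = min2(81, 3) = 3

Second demand — change propagation:
  t7: re-runs because a3 -3->0; new result 0.
  t8: re-runs because t7 3->0; new result 0.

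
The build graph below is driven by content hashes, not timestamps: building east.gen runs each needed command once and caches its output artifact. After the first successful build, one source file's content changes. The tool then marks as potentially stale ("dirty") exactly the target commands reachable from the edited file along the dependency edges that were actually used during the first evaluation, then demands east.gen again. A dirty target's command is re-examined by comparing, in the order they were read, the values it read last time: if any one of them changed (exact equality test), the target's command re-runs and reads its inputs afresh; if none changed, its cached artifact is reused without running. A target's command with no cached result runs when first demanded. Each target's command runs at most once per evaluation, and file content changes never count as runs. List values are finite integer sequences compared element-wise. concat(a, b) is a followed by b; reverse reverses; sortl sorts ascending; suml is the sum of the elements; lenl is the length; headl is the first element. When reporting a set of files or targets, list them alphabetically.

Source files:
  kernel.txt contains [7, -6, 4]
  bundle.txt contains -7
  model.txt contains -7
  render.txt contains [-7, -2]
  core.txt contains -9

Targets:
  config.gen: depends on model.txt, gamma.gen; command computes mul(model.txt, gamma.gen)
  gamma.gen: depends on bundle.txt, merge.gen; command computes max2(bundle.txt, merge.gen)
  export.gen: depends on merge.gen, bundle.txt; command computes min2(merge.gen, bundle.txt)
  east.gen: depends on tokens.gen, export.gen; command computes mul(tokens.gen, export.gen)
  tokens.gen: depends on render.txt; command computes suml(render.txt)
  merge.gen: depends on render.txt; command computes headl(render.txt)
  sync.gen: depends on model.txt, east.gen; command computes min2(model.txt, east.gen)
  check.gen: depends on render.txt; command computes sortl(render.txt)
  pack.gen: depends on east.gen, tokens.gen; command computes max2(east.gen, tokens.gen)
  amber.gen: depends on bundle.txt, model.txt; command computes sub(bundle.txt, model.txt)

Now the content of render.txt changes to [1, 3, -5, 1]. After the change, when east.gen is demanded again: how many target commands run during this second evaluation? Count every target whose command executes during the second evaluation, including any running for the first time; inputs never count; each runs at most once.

Initial pass — values computed on the first demand:
  merge.gen = headl([-7, -2]) = -7
  export.gen = min2(-7, -7) = -7
  tokens.gen = suml([-7, -2]) = -9
  east.gen = mul(-9, -7) = 63

Second demand — change propagation:
  merge.gen: re-runs because render.txt [-7, -2]->[1, 3, -5, 1]; new result 1.
  export.gen: re-runs because merge.gen -7->1; new result -7 (unchanged).
  tokens.gen: re-runs because render.txt [-7, -2]->[1, 3, -5, 1]; new result 0.
  east.gen: re-runs because tokens.gen -9->0; new result 0.

Run set: east.gen, export.gen, merge.gen, tokens.gen (4 run).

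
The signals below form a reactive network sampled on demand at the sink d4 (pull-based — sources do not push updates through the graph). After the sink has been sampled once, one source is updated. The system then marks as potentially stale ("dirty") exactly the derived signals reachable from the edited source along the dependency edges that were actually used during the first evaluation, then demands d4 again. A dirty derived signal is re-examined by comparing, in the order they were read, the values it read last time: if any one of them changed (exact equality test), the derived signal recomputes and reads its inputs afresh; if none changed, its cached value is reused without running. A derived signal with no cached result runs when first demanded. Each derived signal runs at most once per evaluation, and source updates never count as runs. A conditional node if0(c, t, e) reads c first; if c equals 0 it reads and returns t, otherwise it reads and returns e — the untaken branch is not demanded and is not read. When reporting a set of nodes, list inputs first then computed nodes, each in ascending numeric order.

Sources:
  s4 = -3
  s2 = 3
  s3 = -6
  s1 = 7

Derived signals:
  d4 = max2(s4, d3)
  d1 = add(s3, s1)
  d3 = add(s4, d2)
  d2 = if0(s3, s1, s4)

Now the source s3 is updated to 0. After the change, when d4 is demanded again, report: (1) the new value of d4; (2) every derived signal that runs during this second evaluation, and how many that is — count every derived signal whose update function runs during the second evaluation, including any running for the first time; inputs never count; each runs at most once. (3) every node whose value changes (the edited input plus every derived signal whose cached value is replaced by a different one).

Initial pass — values computed on the first demand:
  d2 = if0(s3=-6 -> else branch s4) = -3
  d3 = add(-3, -3) = -6
  d4 = max2(-3, -6) = -3

Second demand — change propagation:
  d2: re-runs because s3 -6->0; new result 7.
  d3: re-runs because d2 -3->7; new result 4.
  d4: re-runs because d3 -6->4; new result 4.

d4 now evaluates to 4.
Run set: d2, d3, d4 (3 run).
Changed values: s3, d2, d3, d4.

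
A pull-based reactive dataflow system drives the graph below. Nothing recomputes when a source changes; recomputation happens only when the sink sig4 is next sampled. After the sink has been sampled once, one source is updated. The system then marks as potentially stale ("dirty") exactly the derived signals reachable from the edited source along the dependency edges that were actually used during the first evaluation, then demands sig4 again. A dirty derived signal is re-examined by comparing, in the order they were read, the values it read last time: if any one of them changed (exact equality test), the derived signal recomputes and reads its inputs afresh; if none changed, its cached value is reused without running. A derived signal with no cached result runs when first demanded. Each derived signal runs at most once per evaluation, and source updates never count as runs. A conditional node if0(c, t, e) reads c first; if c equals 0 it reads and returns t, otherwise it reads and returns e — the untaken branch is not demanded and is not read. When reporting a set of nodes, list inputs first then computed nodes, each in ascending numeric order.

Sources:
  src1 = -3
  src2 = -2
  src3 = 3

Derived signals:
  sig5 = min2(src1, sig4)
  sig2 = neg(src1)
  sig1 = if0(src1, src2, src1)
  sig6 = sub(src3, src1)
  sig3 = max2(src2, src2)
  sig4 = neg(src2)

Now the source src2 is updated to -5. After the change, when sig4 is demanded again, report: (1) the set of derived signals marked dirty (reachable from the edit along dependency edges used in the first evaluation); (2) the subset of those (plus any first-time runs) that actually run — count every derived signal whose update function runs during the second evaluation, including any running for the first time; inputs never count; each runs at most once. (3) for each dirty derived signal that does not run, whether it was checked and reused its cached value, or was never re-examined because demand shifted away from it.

First evaluation (everything demanded from the output):
  sig4 = neg(-2) = 2

Propagation after the edit:
  sig4: runs — src2 -2->-5; result 5.

Marked dirty: sig4.
Derived signals that run: sig4 — 1 in total.
Every dirty derived signal ran.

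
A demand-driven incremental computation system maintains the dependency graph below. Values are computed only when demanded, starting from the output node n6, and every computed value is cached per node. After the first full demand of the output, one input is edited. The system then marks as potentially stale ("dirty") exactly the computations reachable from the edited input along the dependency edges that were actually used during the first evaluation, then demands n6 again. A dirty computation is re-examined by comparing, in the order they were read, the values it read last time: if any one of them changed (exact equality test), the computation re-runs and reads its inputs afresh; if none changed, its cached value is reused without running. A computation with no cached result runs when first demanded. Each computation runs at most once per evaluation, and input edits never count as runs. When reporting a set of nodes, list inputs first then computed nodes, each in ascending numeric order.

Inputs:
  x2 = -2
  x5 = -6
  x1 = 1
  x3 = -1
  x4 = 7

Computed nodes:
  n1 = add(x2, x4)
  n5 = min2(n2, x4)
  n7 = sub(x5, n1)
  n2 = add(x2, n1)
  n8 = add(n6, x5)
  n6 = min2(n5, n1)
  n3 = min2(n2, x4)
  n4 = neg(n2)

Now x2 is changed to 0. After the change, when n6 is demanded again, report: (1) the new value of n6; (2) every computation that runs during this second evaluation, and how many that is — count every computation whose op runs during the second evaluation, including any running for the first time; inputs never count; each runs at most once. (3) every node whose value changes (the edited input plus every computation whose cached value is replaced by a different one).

New value of n6: 7.
Computations that run: n1, n2, n5, n6 — 4 in total.
Values that change: x2, n1, n2, n5, n6.

First evaluation (everything demanded from the output):
  n1 = add(-2, 7) = 5
  n2 = add(-2, 5) = 3
  n5 = min2(3, 7) = 3
  n6 = min2(3, 5) = 3

Propagation after the edit:
  n1: runs — x2 -2->0; result 7.
  n2: runs — x2 -2->0; n1 5->7; result 7.
  n5: runs — n2 3->7; result 7.
  n6: runs — n5 3->7; n1 5->7; result 7.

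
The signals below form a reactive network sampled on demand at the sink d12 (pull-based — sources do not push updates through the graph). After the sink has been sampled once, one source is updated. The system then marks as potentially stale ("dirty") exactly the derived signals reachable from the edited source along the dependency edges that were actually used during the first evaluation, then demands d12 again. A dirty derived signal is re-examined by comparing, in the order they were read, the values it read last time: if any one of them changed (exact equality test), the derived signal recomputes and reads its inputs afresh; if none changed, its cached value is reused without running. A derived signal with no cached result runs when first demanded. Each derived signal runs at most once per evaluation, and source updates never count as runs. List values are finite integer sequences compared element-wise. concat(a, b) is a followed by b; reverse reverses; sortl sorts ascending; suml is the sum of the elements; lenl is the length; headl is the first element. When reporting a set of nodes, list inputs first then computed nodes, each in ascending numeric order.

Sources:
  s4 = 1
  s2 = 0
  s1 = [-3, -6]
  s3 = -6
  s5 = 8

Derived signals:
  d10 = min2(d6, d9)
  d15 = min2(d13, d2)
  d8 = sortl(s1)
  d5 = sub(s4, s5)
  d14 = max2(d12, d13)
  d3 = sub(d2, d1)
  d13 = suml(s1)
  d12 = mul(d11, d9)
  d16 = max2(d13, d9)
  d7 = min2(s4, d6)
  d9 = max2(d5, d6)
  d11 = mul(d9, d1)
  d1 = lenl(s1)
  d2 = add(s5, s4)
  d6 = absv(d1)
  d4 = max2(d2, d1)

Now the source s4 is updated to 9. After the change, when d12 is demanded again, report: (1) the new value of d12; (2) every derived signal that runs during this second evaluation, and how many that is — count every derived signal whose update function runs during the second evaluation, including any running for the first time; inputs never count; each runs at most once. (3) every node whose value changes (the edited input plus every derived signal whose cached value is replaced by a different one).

d12 now evaluates to 8.
Run set: d5, d9 (2 run).
Changed values: s4, d5.
The important point: d9 recomputes to an identical value, and the output ends up unchanged.

Initial pass — values computed on the first demand:
  d1 = lenl([-3, -6]) = 2
  d5 = sub(1, 8) = -7
  d6 = absv(2) = 2
  d9 = max2(-7, 2) = 2
  d11 = mul(2, 2) = 4
  d12 = mul(4, 2) = 8

Second demand — change propagation:
  d5: re-runs because s4 1->9; new result 1.
  d9: re-runs because d5 -7->1; new result 2 (unchanged).
  d11: re-examined; everything it read last time is the same (d9 unchanged, d1 unchanged) — cache 4 kept, no run.
  d12: re-examined; everything it read last time is the same (d11 unchanged, d9 unchanged) — cache 8 kept, no run.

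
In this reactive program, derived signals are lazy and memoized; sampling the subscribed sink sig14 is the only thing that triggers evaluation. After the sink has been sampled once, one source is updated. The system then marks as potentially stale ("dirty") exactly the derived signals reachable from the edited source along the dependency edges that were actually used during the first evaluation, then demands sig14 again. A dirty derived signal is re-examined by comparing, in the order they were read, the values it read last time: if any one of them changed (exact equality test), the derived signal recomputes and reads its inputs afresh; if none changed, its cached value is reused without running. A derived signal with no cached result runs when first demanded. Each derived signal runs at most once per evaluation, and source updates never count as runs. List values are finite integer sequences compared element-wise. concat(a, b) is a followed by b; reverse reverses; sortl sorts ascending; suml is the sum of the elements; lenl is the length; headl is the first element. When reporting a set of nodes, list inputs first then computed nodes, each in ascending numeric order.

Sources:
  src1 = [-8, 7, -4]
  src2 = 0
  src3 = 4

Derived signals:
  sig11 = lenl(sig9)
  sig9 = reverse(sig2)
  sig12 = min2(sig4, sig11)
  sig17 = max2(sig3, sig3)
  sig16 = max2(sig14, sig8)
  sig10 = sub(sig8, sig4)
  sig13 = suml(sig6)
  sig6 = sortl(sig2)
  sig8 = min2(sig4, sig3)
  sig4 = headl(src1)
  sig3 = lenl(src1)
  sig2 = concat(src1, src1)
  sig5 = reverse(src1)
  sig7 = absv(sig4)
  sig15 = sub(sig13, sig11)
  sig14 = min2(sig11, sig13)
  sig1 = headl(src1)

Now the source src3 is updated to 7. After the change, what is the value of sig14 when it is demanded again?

Demanding sig14 again yields -10.
Note the shortcut — nothing in the graph depends on src3 at all, so no recomputation happens.

First demand of the output computes:
  sig2 = concat([-8, 7, -4], [-8, 7, -4]) = [-8, 7, -4, -8, 7, -4]
  sig6 = sortl([-8, 7, -4, -8, 7, -4]) = [-8, -8, -4, -4, 7, 7]
  sig9 = reverse([-8, 7, -4, -8, 7, -4]) = [-4, 7, -8, -4, 7, -8]
  sig11 = lenl([-4, 7, -8, -4, 7, -8]) = 6
  sig13 = suml([-8, -8, -4, -4, 7, 7]) = -10
  sig14 = min2(6, -10) = -10

After the edit, cleaning proceeds:
  no node depends on src3 at all; the second demand re-runs nothing.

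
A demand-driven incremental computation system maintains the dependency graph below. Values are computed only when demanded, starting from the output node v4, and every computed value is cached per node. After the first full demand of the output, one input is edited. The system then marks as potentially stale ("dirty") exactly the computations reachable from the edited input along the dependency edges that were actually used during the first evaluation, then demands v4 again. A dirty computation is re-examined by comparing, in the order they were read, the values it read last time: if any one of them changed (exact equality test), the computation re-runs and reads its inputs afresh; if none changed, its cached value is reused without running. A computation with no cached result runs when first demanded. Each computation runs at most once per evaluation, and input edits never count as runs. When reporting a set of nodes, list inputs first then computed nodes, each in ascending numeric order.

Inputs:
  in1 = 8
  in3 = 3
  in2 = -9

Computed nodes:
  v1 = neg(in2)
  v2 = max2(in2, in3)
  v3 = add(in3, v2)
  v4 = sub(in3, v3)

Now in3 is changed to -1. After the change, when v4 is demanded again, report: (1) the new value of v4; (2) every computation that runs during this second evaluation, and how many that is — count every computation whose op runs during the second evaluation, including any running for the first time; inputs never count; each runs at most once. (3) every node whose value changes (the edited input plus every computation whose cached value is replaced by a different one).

New value of v4: 1.
Computations that run: v2, v3, v4 — 3 in total.
Values that change: in3, v2, v3, v4.

First evaluation (everything demanded from the output):
  v2 = max2(-9, 3) = 3
  v3 = add(3, 3) = 6
  v4 = sub(3, 6) = -3

Propagation after the edit:
  v2: runs — in3 3->-1; result -1.
  v3: runs — in3 3->-1; v2 3->-1; result -2.
  v4: runs — in3 3->-1; v3 6->-2; result 1.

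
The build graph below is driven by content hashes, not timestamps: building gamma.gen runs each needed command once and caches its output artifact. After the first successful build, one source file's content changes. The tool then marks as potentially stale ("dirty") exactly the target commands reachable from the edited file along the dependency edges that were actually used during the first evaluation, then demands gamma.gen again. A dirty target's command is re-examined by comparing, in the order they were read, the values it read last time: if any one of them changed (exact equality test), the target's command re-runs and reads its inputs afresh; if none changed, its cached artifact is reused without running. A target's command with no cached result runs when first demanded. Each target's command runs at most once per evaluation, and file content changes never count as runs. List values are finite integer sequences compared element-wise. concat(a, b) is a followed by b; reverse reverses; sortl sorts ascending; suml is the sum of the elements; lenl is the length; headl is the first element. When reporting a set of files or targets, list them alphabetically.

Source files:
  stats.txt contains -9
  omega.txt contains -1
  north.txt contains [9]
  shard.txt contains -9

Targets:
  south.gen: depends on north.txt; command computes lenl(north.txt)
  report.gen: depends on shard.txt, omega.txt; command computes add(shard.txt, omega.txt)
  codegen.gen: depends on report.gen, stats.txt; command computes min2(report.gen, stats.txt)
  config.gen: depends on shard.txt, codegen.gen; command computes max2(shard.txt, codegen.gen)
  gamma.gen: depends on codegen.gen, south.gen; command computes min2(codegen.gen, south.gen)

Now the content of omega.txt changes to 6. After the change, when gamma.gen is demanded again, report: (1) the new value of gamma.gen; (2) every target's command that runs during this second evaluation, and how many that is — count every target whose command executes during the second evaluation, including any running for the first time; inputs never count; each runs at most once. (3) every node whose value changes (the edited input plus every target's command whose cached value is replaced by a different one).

gamma.gen now evaluates to -9.
Run set: codegen.gen, gamma.gen, report.gen (3 run).
Changed values: codegen.gen, gamma.gen, omega.txt, report.gen.

Initial pass — values computed on the first demand:
  report.gen = add(-9, -1) = -10
  codegen.gen = min2(-10, -9) = -10
  south.gen = lenl([9]) = 1
  gamma.gen = min2(-10, 1) = -10

Second demand — change propagation:
  report.gen: re-runs because omega.txt -1->6; new result -3.
  codegen.gen: re-runs because report.gen -10->-3; new result -9.
  gamma.gen: re-runs because codegen.gen -10->-9; new result -9.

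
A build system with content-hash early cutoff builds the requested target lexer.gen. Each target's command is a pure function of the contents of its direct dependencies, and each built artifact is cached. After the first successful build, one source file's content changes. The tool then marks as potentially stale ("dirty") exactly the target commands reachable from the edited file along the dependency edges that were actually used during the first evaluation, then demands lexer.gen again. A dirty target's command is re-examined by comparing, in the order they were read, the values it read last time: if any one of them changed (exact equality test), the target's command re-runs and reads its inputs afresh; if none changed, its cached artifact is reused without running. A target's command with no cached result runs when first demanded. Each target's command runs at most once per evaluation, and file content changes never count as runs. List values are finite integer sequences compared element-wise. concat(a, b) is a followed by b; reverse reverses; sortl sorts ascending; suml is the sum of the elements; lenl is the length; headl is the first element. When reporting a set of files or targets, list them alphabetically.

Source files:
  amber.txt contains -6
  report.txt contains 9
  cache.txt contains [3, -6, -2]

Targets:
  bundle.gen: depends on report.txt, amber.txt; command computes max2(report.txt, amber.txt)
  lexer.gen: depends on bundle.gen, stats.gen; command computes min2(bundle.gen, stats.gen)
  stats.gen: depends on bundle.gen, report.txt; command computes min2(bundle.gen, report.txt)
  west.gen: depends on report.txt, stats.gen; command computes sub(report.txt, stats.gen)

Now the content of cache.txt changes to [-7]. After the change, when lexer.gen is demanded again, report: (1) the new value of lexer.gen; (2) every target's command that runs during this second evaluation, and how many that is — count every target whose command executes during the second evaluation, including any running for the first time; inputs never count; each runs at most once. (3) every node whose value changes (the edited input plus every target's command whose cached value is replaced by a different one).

New value of lexer.gen: 9.
Target commands that run: none — 0 in total.
Values that change: cache.txt.
Key observation: cache.txt is never demanded by the output, so the edit triggers no recomputation at all.

First evaluation (everything demanded from the output):
  bundle.gen = max2(9, -6) = 9
  stats.gen = min2(9, 9) = 9
  lexer.gen = min2(9, 9) = 9

Propagation after the edit:
  cache.txt feeds no computation that the output demands — nothing is marked dirty and nothing runs.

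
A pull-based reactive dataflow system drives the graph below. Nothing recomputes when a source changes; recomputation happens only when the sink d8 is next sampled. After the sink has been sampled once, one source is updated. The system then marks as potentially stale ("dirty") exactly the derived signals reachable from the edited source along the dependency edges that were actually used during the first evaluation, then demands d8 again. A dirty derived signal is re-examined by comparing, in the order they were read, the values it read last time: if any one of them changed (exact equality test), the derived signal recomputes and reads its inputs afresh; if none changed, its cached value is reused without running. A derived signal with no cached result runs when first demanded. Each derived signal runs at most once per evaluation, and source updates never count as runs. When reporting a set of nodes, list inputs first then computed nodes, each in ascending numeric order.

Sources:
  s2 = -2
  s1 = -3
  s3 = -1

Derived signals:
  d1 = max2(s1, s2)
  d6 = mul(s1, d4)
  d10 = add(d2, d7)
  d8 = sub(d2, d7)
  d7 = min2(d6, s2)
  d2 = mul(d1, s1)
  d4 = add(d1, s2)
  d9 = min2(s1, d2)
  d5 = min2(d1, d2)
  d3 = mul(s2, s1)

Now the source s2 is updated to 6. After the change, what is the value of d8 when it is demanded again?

First evaluation (everything demanded from the output):
  d1 = max2(-3, -2) = -2
  d2 = mul(-2, -3) = 6
  d4 = add(-2, -2) = -4
  d6 = mul(-3, -4) = 12
  d7 = min2(12, -2) = -2
  d8 = sub(6, -2) = 8

Propagation after the edit:
  d1: runs — s2 -2->6; result 6.
  d2: runs — d1 -2->6; result -18.
  d4: runs — d1 -2->6; s2 -2->6; result 12.
  d6: runs — d4 -4->12; result -36.
  d7: runs — d6 12->-36; s2 -2->6; result -36.
  d8: runs — d2 6->-18; d7 -2->-36; result 18.

New value of d8: 18.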